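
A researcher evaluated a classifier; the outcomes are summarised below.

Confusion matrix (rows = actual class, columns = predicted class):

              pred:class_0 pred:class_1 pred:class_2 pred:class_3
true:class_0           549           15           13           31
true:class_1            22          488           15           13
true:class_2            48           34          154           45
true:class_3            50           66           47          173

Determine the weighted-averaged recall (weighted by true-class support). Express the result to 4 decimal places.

0.7737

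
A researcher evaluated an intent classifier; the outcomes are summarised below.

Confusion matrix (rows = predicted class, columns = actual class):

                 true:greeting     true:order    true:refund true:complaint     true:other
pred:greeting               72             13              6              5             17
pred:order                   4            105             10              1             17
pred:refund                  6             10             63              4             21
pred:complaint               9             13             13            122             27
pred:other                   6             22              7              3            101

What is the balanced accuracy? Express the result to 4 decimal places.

Balanced accuracy = mean of per-class recall.
  greeting: recall = 72/97 = 0.74227
  order: recall = 105/163 = 0.64417
  refund: recall = 63/99 = 0.63636
  complaint: recall = 122/135 = 0.90370
  other: recall = 101/183 = 0.55191
Mean = (0.74227 + 0.64417 + 0.63636 + 0.90370 + 0.55191) / 5 = 0.6957

0.6957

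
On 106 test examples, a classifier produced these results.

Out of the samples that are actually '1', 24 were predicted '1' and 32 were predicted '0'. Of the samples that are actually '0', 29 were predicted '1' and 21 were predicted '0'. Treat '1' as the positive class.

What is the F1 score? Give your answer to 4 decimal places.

Precision = TP/(TP+FP) = 24/53 = 0.4528
Recall = TP/(TP+FN) = 24/56 = 0.4286
F1 = 2·TP/(2·TP+FP+FN) = 48/109 = 0.4404

0.4404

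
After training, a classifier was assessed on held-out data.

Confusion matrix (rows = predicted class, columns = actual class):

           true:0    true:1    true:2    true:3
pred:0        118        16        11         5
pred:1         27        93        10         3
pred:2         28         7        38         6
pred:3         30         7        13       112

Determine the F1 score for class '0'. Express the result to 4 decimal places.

One-vs-rest for '0': TP = diagonal; FP = other classes predicted '0'; FN = '0' predicted as other.
F1 score = 2·TP/(2·TP+FP+FN).
0: TP=118, FP=16+11+5=32, FN=27+28+30=85 → 236/353 = 0.66856

0.6686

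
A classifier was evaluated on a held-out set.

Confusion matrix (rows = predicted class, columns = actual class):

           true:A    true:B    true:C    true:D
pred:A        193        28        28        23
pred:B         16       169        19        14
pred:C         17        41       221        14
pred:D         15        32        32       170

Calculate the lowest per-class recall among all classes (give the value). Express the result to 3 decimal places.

Per-class recall (TP/(TP+FN)):
  A: TP=193, FN=16+17+15=48 → 193/241 = 0.8008
  B: TP=169, FN=28+41+32=101 → 169/270 = 0.6259
  C: TP=221, FN=28+19+32=79 → 221/300 = 0.7367
  D: TP=170, FN=23+14+14=51 → 170/221 = 0.7692
Lowest is class 'B' with recall = 0.626.

0.626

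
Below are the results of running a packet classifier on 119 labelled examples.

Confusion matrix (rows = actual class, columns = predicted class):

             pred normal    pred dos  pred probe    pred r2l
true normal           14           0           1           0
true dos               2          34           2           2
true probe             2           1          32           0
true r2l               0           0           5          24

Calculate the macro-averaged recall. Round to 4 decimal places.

0.8813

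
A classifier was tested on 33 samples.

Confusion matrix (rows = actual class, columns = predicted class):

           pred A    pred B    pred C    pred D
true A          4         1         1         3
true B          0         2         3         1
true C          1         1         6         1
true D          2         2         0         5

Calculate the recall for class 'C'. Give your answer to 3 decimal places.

Take TP from the diagonal, FP from the rest of the 'C' prediction marginal, FN from the rest of the 'C' actual marginal.
recall = TP/(TP+FN).
C: TP=6, FN=1+1+1=3 → 6/9 = 0.6667

0.667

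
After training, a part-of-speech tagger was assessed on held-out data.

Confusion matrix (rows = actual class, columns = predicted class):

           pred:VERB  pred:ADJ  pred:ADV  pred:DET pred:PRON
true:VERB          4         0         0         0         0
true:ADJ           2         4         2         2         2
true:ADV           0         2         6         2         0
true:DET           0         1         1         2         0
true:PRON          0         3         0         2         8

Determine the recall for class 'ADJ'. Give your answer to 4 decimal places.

Treat 'ADJ' as positive and all other classes as negative.
recall = TP/(TP+FN).
ADJ: TP=4, FN=2+2+2+2=8 → 4/12 = 0.33333

0.3333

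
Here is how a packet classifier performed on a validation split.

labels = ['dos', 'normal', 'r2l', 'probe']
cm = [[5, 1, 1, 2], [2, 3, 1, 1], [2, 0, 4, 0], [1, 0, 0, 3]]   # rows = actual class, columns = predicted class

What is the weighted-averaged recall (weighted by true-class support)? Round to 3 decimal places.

0.577

Per-class recall (TP/(TP+FN)):
  dos: TP=5, FN=1+1+2=4 → 5/9 = 0.5556
  normal: TP=3, FN=2+1+1=4 → 3/7 = 0.4286
  r2l: TP=4, FN=2+0+0=2 → 4/6 = 0.6667
  probe: TP=3, FN=1+0+0=1 → 3/4 = 0.7500
Weighted-recall = Σ (supportᵢ/N)·recallᵢ with N=26: (9/26)·0.5556 + (7/26)·0.4286 + (6/26)·0.6667 + (4/26)·0.7500 = 0.577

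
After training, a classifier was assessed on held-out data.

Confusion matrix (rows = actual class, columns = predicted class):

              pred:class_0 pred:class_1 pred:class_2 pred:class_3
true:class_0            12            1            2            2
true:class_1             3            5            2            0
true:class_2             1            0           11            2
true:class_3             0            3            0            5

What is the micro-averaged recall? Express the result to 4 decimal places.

0.6735

Micro-averaging pools counts across classes: ΣTP=33, ΣFP=16, ΣFN=16.
Micro-recall = TP/(TP+FN) on pooled counts = 0.6735 (equals overall accuracy in single-label multiclass).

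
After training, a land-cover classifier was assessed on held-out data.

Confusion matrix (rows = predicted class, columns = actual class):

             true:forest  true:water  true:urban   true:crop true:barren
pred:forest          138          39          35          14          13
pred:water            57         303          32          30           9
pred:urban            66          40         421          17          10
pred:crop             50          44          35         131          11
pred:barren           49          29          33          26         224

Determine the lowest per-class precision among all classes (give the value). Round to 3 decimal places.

0.483

Per-class precision (TP/(TP+FP)):
  forest: TP=138, FP=39+35+14+13=101 → 138/239 = 0.5774
  water: TP=303, FP=57+32+30+9=128 → 303/431 = 0.7030
  urban: TP=421, FP=66+40+17+10=133 → 421/554 = 0.7599
  crop: TP=131, FP=50+44+35+11=140 → 131/271 = 0.4834
  barren: TP=224, FP=49+29+33+26=137 → 224/361 = 0.6205
Lowest is class 'crop' with precision = 0.483.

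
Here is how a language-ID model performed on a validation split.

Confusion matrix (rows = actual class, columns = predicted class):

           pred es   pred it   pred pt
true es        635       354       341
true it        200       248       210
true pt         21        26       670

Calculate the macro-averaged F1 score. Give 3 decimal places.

Per-class F1 score (2·TP/(2·TP+FP+FN)):
  es: TP=635, FP=200+21=221, FN=354+341=695 → 1270/2186 = 0.5810
  it: TP=248, FP=354+26=380, FN=200+210=410 → 496/1286 = 0.3857
  pt: TP=670, FP=341+210=551, FN=21+26=47 → 1340/1938 = 0.6914
Macro-F1 score = mean = (0.5810 + 0.3857 + 0.6914) / 3 = 0.553

0.553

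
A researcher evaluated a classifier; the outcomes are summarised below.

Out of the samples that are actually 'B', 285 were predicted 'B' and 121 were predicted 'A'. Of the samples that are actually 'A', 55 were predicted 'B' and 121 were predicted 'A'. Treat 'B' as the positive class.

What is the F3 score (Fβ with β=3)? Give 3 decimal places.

0.714

Fβ = (1+β²)·TP / ((1+β²)·TP + β²·FN + FP), with β²=9
= 10·285 / (10·285 + 9·121 + 55) = 0.714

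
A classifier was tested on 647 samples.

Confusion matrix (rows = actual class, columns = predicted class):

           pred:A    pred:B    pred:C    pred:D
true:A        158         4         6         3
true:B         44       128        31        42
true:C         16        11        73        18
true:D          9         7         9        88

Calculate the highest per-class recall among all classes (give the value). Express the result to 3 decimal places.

0.924

Per-class recall (TP/(TP+FN)):
  A: TP=158, FN=4+6+3=13 → 158/171 = 0.9240
  B: TP=128, FN=44+31+42=117 → 128/245 = 0.5224
  C: TP=73, FN=16+11+18=45 → 73/118 = 0.6186
  D: TP=88, FN=9+7+9=25 → 88/113 = 0.7788
Highest is class 'A' with recall = 0.924.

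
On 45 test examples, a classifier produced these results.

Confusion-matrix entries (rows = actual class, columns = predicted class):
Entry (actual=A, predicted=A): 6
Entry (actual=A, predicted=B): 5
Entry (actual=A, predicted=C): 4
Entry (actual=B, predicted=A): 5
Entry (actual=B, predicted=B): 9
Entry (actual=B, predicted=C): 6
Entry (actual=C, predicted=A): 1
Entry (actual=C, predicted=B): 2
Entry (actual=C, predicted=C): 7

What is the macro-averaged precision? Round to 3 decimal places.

0.491

Per-class precision (TP/(TP+FP)):
  A: TP=6, FP=5+1=6 → 6/12 = 0.5000
  B: TP=9, FP=5+2=7 → 9/16 = 0.5625
  C: TP=7, FP=4+6=10 → 7/17 = 0.4118
Macro-precision = mean = (0.5000 + 0.5625 + 0.4118) / 3 = 0.491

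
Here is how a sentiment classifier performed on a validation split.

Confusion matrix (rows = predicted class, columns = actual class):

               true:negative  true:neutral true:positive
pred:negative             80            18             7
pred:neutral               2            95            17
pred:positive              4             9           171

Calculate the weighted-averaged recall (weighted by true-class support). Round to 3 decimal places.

0.859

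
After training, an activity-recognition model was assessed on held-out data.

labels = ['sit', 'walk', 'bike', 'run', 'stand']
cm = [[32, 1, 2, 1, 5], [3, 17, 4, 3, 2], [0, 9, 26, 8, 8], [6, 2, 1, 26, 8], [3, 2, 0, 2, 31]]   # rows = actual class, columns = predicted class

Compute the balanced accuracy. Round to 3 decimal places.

Balanced accuracy = mean of per-class recall.
  sit: recall = 32/41 = 0.7805
  walk: recall = 17/29 = 0.5862
  bike: recall = 26/51 = 0.5098
  run: recall = 26/43 = 0.6047
  stand: recall = 31/38 = 0.8158
Mean = (0.7805 + 0.5862 + 0.5098 + 0.6047 + 0.8158) / 5 = 0.659

0.659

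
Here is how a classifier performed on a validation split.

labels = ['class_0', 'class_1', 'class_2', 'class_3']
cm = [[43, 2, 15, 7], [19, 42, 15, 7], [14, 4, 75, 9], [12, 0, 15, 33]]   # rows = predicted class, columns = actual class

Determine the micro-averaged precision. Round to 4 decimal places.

0.6186

Micro-averaging pools counts across classes: ΣTP=193, ΣFP=119, ΣFN=119.
Micro-precision = TP/(TP+FP) on pooled counts = 0.6186 (equals overall accuracy in single-label multiclass).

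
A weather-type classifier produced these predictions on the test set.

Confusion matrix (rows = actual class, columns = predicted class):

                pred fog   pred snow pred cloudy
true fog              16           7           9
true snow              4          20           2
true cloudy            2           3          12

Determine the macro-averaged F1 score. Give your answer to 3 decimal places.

0.636

Per-class F1 score (2·TP/(2·TP+FP+FN)):
  fog: TP=16, FP=4+2=6, FN=7+9=16 → 32/54 = 0.5926
  snow: TP=20, FP=7+3=10, FN=4+2=6 → 40/56 = 0.7143
  cloudy: TP=12, FP=9+2=11, FN=2+3=5 → 24/40 = 0.6000
Macro-F1 score = mean = (0.5926 + 0.7143 + 0.6000) / 3 = 0.636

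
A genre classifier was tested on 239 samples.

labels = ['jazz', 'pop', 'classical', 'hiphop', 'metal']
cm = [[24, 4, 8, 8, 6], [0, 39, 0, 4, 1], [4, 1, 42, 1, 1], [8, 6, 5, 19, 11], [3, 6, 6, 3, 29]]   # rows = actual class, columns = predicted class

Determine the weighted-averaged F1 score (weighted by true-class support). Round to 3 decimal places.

Per-class F1 score (2·TP/(2·TP+FP+FN)):
  jazz: TP=24, FP=0+4+8+3=15, FN=4+8+8+6=26 → 48/89 = 0.5393
  pop: TP=39, FP=4+1+6+6=17, FN=0+0+4+1=5 → 78/100 = 0.7800
  classical: TP=42, FP=8+0+5+6=19, FN=4+1+1+1=7 → 84/110 = 0.7636
  hiphop: TP=19, FP=8+4+1+3=16, FN=8+6+5+11=30 → 38/84 = 0.4524
  metal: TP=29, FP=6+1+1+11=19, FN=3+6+6+3=18 → 58/95 = 0.6105
Weighted-F1 score = Σ (supportᵢ/N)·F1 scoreᵢ with N=239: (50/239)·0.5393 + (44/239)·0.7800 + (49/239)·0.7636 + (49/239)·0.4524 + (47/239)·0.6105 = 0.626

0.626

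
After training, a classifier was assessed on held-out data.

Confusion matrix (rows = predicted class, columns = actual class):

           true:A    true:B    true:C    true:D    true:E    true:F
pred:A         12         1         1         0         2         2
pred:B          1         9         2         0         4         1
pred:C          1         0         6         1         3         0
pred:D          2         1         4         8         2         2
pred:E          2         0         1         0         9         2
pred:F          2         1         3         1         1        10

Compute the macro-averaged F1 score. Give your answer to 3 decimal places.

0.553

Per-class F1 score (2·TP/(2·TP+FP+FN)):
  A: TP=12, FP=1+1+0+2+2=6, FN=1+1+2+2+2=8 → 24/38 = 0.6316
  B: TP=9, FP=1+2+0+4+1=8, FN=1+0+1+0+1=3 → 18/29 = 0.6207
  C: TP=6, FP=1+0+1+3+0=5, FN=1+2+4+1+3=11 → 12/28 = 0.4286
  D: TP=8, FP=2+1+4+2+2=11, FN=0+0+1+0+1=2 → 16/29 = 0.5517
  E: TP=9, FP=2+0+1+0+2=5, FN=2+4+3+2+1=12 → 18/35 = 0.5143
  F: TP=10, FP=2+1+3+1+1=8, FN=2+1+0+2+2=7 → 20/35 = 0.5714
Macro-F1 score = mean = (0.6316 + 0.6207 + 0.4286 + 0.5517 + 0.5143 + 0.5714) / 6 = 0.553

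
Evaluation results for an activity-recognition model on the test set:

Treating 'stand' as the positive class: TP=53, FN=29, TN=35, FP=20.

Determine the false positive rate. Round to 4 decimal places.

FPR = FP/(FP+TN) = 20/(20+35) = 0.3636

0.3636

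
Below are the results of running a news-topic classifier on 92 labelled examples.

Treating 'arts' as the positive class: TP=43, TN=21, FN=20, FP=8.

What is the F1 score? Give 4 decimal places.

0.7544

Precision = TP/(TP+FP) = 43/51 = 0.8431
Recall = TP/(TP+FN) = 43/63 = 0.6825
F1 = 2·TP/(2·TP+FP+FN) = 86/114 = 0.7544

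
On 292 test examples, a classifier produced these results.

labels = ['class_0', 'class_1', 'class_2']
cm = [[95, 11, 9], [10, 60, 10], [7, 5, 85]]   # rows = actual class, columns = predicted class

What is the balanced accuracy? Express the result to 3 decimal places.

0.817

Balanced accuracy = mean of per-class recall.
  class_0: recall = 95/115 = 0.8261
  class_1: recall = 60/80 = 0.7500
  class_2: recall = 85/97 = 0.8763
Mean = (0.8261 + 0.7500 + 0.8763) / 3 = 0.817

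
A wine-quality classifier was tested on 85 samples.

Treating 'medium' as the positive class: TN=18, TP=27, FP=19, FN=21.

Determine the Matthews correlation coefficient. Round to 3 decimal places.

MCC = (TP·TN − FP·FN) / √((TP+FP)(TP+FN)(TN+FP)(TN+FN))
Numerator = 27·18 − 19·21 = 87
Denominator = √(46·48·37·39) = √3186144 = 1784.9773
MCC = 87 / 1784.9773 = 0.049

0.049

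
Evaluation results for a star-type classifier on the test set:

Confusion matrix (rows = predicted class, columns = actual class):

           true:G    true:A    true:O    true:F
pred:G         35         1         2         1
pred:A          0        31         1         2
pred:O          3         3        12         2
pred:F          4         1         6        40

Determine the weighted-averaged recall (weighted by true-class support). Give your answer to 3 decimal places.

Per-class recall (TP/(TP+FN)):
  G: TP=35, FN=0+3+4=7 → 35/42 = 0.8333
  A: TP=31, FN=1+3+1=5 → 31/36 = 0.8611
  O: TP=12, FN=2+1+6=9 → 12/21 = 0.5714
  F: TP=40, FN=1+2+2=5 → 40/45 = 0.8889
Weighted-recall = Σ (supportᵢ/N)·recallᵢ with N=144: (42/144)·0.8333 + (36/144)·0.8611 + (21/144)·0.5714 + (45/144)·0.8889 = 0.819

0.819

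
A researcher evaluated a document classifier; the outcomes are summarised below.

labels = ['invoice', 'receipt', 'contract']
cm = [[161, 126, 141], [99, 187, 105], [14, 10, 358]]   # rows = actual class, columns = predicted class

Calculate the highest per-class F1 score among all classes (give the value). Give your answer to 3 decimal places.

Per-class F1 score (2·TP/(2·TP+FP+FN)):
  invoice: TP=161, FP=99+14=113, FN=126+141=267 → 322/702 = 0.4587
  receipt: TP=187, FP=126+10=136, FN=99+105=204 → 374/714 = 0.5238
  contract: TP=358, FP=141+105=246, FN=14+10=24 → 716/986 = 0.7262
Highest is class 'contract' with F1 score = 0.726.

0.726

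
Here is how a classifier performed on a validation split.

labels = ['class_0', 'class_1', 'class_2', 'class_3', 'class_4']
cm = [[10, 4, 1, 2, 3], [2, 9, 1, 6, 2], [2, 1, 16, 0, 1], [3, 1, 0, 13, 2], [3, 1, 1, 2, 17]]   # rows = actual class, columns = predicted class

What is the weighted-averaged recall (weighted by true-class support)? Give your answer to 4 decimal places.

Per-class recall (TP/(TP+FN)):
  class_0: TP=10, FN=4+1+2+3=10 → 10/20 = 0.50000
  class_1: TP=9, FN=2+1+6+2=11 → 9/20 = 0.45000
  class_2: TP=16, FN=2+1+0+1=4 → 16/20 = 0.80000
  class_3: TP=13, FN=3+1+0+2=6 → 13/19 = 0.68421
  class_4: TP=17, FN=3+1+1+2=7 → 17/24 = 0.70833
Weighted-recall = Σ (supportᵢ/N)·recallᵢ with N=103: (20/103)·0.50000 + (20/103)·0.45000 + (20/103)·0.80000 + (19/103)·0.68421 + (24/103)·0.70833 = 0.6311

0.6311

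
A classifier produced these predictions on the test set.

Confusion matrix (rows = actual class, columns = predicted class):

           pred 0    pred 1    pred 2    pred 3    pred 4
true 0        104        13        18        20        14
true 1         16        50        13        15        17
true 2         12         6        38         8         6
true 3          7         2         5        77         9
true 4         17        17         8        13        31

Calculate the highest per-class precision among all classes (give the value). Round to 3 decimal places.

0.667

Per-class precision (TP/(TP+FP)):
  0: TP=104, FP=16+12+7+17=52 → 104/156 = 0.6667
  1: TP=50, FP=13+6+2+17=38 → 50/88 = 0.5682
  2: TP=38, FP=18+13+5+8=44 → 38/82 = 0.4634
  3: TP=77, FP=20+15+8+13=56 → 77/133 = 0.5789
  4: TP=31, FP=14+17+6+9=46 → 31/77 = 0.4026
Highest is class '0' with precision = 0.667.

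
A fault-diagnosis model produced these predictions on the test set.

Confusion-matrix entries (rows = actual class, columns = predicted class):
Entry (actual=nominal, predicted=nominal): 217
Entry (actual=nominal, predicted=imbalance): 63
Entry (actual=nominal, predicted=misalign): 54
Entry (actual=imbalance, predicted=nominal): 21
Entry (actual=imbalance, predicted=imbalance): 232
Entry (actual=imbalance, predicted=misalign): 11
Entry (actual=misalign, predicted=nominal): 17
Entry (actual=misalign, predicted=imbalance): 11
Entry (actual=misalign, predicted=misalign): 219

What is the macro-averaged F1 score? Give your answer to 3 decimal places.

0.792

Per-class F1 score (2·TP/(2·TP+FP+FN)):
  nominal: TP=217, FP=21+17=38, FN=63+54=117 → 434/589 = 0.7368
  imbalance: TP=232, FP=63+11=74, FN=21+11=32 → 464/570 = 0.8140
  misalign: TP=219, FP=54+11=65, FN=17+11=28 → 438/531 = 0.8249
Macro-F1 score = mean = (0.7368 + 0.8140 + 0.8249) / 3 = 0.792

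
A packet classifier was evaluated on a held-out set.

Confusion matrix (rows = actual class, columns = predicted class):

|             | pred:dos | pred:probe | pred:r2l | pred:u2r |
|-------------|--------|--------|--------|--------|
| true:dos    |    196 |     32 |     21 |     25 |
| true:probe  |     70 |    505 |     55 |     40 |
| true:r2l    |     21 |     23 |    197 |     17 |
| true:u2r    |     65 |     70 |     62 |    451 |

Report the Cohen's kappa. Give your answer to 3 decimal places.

0.625

Observed agreement pₒ = trace/N = 1349/1850 = 0.7292
Expected agreement pₑ = Σ (rowᵢ·colᵢ)/N² = (274·352 + 670·630 + 258·335 + 648·533)/1850² = 0.2777
κ = (pₒ − pₑ)/(1 − pₑ) = (0.7292 − 0.2777)/(1 − 0.2777) = 0.625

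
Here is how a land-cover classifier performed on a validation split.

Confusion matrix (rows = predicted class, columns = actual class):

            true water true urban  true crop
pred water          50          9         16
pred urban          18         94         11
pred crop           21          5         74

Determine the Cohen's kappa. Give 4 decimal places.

0.5942

Observed agreement pₒ = trace/N = 218/298 = 0.73154
Expected agreement pₑ = Σ (rowᵢ·colᵢ)/N² = (89·75 + 108·123 + 101·100)/298² = 0.33849
κ = (pₒ − pₑ)/(1 − pₑ) = (0.73154 − 0.33849)/(1 − 0.33849) = 0.5942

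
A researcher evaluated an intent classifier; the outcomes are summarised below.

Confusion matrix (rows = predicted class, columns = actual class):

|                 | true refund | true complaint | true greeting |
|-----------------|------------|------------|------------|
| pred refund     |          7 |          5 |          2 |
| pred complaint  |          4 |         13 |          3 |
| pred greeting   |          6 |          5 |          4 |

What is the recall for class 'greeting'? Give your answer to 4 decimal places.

0.4444

One-vs-rest for 'greeting': TP = diagonal; FP = other classes predicted 'greeting'; FN = 'greeting' predicted as other.
recall = TP/(TP+FN).
greeting: TP=4, FN=2+3=5 → 4/9 = 0.44444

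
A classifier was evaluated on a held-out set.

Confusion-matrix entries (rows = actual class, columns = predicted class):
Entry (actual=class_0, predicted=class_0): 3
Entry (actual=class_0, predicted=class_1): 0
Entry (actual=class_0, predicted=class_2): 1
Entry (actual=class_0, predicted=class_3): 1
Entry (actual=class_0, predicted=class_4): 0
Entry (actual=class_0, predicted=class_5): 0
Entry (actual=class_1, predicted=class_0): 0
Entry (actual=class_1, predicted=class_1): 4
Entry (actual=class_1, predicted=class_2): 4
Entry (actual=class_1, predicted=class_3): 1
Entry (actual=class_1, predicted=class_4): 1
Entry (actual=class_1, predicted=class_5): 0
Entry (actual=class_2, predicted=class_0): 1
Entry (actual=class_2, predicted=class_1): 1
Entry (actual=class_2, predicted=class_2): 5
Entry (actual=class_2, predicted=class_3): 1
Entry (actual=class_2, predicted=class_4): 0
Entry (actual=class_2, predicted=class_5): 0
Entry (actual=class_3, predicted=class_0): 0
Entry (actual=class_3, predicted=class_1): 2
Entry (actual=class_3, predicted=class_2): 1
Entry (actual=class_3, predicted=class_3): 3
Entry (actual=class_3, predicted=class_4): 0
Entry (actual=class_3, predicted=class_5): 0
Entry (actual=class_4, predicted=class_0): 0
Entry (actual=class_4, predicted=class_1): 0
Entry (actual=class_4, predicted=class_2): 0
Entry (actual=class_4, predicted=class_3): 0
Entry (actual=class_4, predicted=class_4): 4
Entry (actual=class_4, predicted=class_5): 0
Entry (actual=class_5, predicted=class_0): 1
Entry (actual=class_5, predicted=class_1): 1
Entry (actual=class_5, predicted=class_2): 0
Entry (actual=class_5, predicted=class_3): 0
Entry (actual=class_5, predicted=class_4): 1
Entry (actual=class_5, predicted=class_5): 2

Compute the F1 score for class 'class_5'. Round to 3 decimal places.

0.571

F1 score = 2·TP/(2·TP+FP+FN).
class_5: TP=2, FP=0+0+0+0+0=0, FN=1+1+0+0+1=3 → 4/7 = 0.5714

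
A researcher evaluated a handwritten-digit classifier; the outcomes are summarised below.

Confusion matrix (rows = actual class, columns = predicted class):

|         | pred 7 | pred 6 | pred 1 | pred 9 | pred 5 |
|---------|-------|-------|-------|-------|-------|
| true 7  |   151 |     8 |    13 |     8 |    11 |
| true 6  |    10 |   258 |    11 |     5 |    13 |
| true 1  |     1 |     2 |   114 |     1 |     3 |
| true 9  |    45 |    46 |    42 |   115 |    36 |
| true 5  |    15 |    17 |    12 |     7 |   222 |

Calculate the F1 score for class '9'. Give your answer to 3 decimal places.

Treat '9' as positive and all other classes as negative.
F1 score = 2·TP/(2·TP+FP+FN).
9: TP=115, FP=8+5+1+7=21, FN=45+46+42+36=169 → 230/420 = 0.5476

0.548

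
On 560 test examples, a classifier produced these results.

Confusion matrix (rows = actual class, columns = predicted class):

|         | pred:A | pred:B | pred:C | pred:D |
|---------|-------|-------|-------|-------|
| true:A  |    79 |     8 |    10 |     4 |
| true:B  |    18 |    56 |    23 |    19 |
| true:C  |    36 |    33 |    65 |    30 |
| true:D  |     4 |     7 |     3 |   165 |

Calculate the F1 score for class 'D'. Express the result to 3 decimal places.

Treat 'D' as positive and all other classes as negative.
F1 score = 2·TP/(2·TP+FP+FN).
D: TP=165, FP=4+19+30=53, FN=4+7+3=14 → 330/397 = 0.8312

0.831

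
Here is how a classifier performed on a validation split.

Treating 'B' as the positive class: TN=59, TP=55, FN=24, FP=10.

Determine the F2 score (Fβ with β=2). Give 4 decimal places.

0.7218

Fβ = (1+β²)·TP / ((1+β²)·TP + β²·FN + FP), with β²=4
= 5·55 / (5·55 + 4·24 + 10) = 0.7218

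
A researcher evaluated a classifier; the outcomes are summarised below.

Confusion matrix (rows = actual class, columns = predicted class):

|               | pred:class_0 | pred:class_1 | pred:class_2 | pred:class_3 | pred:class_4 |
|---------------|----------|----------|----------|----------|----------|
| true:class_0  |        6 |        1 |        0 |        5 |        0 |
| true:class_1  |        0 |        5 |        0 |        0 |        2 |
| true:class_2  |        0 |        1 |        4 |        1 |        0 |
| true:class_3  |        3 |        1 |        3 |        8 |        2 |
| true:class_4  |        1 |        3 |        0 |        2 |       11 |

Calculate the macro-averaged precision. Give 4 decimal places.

0.5719

Per-class precision (TP/(TP+FP)):
  class_0: TP=6, FP=0+0+3+1=4 → 6/10 = 0.60000
  class_1: TP=5, FP=1+1+1+3=6 → 5/11 = 0.45455
  class_2: TP=4, FP=0+0+3+0=3 → 4/7 = 0.57143
  class_3: TP=8, FP=5+0+1+2=8 → 8/16 = 0.50000
  class_4: TP=11, FP=0+2+0+2=4 → 11/15 = 0.73333
Macro-precision = mean = (0.60000 + 0.45455 + 0.57143 + 0.50000 + 0.73333) / 5 = 0.5719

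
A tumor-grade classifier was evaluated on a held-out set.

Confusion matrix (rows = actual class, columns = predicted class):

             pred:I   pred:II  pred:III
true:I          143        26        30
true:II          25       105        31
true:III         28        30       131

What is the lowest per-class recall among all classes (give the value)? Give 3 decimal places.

0.652

Per-class recall (TP/(TP+FN)):
  I: TP=143, FN=26+30=56 → 143/199 = 0.7186
  II: TP=105, FN=25+31=56 → 105/161 = 0.6522
  III: TP=131, FN=28+30=58 → 131/189 = 0.6931
Lowest is class 'II' with recall = 0.652.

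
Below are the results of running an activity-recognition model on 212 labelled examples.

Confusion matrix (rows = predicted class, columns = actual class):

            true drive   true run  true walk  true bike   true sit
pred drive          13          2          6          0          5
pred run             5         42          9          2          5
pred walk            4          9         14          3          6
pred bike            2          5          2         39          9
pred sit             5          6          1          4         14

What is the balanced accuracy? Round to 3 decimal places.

Balanced accuracy = mean of per-class recall.
  drive: recall = 13/29 = 0.4483
  run: recall = 42/64 = 0.6563
  walk: recall = 14/32 = 0.4375
  bike: recall = 39/48 = 0.8125
  sit: recall = 14/39 = 0.3590
Mean = (0.4483 + 0.6563 + 0.4375 + 0.8125 + 0.3590) / 5 = 0.543

0.543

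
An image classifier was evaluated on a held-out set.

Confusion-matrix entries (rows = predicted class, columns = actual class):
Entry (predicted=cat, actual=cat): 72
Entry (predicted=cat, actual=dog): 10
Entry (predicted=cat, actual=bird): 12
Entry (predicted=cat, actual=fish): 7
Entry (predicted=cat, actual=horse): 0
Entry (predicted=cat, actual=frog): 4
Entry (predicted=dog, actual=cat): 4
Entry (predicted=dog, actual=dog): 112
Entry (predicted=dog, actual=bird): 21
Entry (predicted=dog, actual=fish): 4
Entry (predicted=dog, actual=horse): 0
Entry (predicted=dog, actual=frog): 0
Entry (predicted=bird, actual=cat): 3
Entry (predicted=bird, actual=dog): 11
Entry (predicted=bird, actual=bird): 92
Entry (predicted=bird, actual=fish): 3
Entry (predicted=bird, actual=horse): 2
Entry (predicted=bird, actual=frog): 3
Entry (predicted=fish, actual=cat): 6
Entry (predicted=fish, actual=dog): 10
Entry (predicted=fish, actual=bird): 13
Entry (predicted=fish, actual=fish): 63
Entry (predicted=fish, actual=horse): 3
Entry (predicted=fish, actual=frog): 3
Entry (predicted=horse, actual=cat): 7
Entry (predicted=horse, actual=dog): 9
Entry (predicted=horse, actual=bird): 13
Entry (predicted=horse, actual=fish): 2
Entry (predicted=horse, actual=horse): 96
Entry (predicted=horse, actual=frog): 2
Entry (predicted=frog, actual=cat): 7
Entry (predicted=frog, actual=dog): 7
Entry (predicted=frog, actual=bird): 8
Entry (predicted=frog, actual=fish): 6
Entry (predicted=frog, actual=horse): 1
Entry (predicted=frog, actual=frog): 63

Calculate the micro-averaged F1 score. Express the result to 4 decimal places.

Micro-averaging pools counts across classes: ΣTP=498, ΣFP=181, ΣFN=181.
Micro-F1 score = 2·TP/(2·TP+FP+FN) on pooled counts = 0.7334 (equals overall accuracy in single-label multiclass).

0.7334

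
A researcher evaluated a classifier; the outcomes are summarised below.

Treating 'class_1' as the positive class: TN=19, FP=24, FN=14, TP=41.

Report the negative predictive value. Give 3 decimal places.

NPV = TN/(TN+FN) = 19/(19+14) = 0.576

0.576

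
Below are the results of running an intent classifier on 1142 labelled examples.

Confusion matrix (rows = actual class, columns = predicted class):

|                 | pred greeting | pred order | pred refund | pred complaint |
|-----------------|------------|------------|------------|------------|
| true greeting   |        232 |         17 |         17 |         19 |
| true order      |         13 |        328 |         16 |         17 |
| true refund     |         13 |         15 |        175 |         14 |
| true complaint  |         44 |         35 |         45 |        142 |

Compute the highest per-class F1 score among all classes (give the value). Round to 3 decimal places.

Per-class F1 score (2·TP/(2·TP+FP+FN)):
  greeting: TP=232, FP=13+13+44=70, FN=17+17+19=53 → 464/587 = 0.7905
  order: TP=328, FP=17+15+35=67, FN=13+16+17=46 → 656/769 = 0.8531
  refund: TP=175, FP=17+16+45=78, FN=13+15+14=42 → 350/470 = 0.7447
  complaint: TP=142, FP=19+17+14=50, FN=44+35+45=124 → 284/458 = 0.6201
Highest is class 'order' with F1 score = 0.853.

0.853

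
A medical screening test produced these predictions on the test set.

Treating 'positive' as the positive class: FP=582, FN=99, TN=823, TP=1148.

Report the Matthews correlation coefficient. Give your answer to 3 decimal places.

0.531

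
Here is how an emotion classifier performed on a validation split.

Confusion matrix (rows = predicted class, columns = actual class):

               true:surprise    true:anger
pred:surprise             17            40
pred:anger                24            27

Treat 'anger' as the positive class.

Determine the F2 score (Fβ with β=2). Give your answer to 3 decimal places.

Fβ = (1+β²)·TP / ((1+β²)·TP + β²·FN + FP), with β²=4
= 5·27 / (5·27 + 4·40 + 24) = 0.423

0.423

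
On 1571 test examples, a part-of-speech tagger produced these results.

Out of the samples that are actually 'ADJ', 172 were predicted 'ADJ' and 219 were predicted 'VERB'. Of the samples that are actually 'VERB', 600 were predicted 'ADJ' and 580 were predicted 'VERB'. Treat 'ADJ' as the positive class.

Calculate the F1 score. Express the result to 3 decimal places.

Precision = TP/(TP+FP) = 172/772 = 0.2228
Recall = TP/(TP+FN) = 172/391 = 0.4399
F1 = 2·TP/(2·TP+FP+FN) = 344/1163 = 0.296

0.296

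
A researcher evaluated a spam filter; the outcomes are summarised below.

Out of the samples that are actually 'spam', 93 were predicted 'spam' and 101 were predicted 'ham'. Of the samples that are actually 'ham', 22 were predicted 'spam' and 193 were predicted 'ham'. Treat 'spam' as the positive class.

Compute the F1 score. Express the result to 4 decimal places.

0.6019

Precision = TP/(TP+FP) = 93/115 = 0.8087
Recall = TP/(TP+FN) = 93/194 = 0.4794
F1 = 2·TP/(2·TP+FP+FN) = 186/309 = 0.6019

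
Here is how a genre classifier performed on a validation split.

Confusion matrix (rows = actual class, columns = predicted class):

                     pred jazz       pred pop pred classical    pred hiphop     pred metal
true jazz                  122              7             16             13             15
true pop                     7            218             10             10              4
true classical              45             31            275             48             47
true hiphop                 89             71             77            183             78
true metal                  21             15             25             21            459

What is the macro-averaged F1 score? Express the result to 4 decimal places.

Per-class F1 score (2·TP/(2·TP+FP+FN)):
  jazz: TP=122, FP=7+45+89+21=162, FN=7+16+13+15=51 → 244/457 = 0.53392
  pop: TP=218, FP=7+31+71+15=124, FN=7+10+10+4=31 → 436/591 = 0.73773
  classical: TP=275, FP=16+10+77+25=128, FN=45+31+48+47=171 → 550/849 = 0.64782
  hiphop: TP=183, FP=13+10+48+21=92, FN=89+71+77+78=315 → 366/773 = 0.47348
  metal: TP=459, FP=15+4+47+78=144, FN=21+15+25+21=82 → 918/1144 = 0.80245
Macro-F1 score = mean = (0.53392 + 0.73773 + 0.64782 + 0.47348 + 0.80245) / 5 = 0.6391

0.6391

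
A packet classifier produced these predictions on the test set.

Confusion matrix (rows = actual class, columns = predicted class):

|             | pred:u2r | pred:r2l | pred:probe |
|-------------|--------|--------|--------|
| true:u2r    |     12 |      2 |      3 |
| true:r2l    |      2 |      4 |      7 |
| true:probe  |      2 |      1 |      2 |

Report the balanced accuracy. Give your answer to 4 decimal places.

0.4712

Balanced accuracy = mean of per-class recall.
  u2r: recall = 12/17 = 0.70588
  r2l: recall = 4/13 = 0.30769
  probe: recall = 2/5 = 0.40000
Mean = (0.70588 + 0.30769 + 0.40000) / 3 = 0.4712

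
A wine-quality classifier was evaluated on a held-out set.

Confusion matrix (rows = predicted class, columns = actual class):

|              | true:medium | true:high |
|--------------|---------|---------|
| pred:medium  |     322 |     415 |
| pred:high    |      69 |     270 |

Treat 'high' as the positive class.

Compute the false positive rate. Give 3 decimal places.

0.176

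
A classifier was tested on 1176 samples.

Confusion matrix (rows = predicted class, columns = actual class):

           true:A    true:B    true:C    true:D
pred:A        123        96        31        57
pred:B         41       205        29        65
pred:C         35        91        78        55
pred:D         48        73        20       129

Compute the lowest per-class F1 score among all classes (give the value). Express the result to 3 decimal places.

0.374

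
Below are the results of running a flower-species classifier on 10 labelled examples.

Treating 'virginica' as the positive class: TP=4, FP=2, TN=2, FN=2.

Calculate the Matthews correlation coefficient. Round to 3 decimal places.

0.167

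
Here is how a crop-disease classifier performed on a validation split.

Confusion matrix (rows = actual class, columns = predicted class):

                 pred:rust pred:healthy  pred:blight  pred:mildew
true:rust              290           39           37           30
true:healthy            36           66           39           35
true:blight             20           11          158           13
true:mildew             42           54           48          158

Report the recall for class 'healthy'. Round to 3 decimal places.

0.375

Treat 'healthy' as positive and all other classes as negative.
recall = TP/(TP+FN).
healthy: TP=66, FN=36+39+35=110 → 66/176 = 0.3750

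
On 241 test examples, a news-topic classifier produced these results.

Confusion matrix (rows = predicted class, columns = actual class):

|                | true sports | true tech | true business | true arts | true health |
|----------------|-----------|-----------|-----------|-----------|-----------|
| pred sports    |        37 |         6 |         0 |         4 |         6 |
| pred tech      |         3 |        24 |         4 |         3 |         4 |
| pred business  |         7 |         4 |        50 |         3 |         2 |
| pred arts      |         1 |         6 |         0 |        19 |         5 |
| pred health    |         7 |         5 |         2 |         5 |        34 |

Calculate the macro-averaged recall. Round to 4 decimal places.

Per-class recall (TP/(TP+FN)):
  sports: TP=37, FN=3+7+1+7=18 → 37/55 = 0.67273
  tech: TP=24, FN=6+4+6+5=21 → 24/45 = 0.53333
  business: TP=50, FN=0+4+0+2=6 → 50/56 = 0.89286
  arts: TP=19, FN=4+3+3+5=15 → 19/34 = 0.55882
  health: TP=34, FN=6+4+2+5=17 → 34/51 = 0.66667
Macro-recall = mean = (0.67273 + 0.53333 + 0.89286 + 0.55882 + 0.66667) / 5 = 0.6649

0.6649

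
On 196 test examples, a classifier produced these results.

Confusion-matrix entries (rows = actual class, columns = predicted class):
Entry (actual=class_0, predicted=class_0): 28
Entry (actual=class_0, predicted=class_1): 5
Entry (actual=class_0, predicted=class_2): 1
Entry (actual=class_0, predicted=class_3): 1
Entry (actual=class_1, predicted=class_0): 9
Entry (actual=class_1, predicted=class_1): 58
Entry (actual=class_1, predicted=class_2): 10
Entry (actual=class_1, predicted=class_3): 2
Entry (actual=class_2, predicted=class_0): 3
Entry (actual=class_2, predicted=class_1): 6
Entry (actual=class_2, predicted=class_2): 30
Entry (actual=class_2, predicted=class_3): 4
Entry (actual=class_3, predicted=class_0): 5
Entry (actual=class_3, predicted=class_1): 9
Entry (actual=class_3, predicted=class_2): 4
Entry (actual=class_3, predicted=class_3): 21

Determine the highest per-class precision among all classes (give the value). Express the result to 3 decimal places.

0.750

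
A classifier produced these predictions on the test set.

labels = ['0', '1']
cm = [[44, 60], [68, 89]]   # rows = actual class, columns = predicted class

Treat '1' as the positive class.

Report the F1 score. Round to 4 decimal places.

0.5817

Precision = TP/(TP+FP) = 89/149 = 0.5973
Recall = TP/(TP+FN) = 89/157 = 0.5669
F1 = 2·TP/(2·TP+FP+FN) = 178/306 = 0.5817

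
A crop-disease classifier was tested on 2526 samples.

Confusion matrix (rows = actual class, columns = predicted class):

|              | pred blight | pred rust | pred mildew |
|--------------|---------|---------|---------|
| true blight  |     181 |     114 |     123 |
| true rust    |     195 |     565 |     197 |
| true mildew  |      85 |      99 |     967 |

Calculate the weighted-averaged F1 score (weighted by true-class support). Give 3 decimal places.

0.676

Per-class F1 score (2·TP/(2·TP+FP+FN)):
  blight: TP=181, FP=195+85=280, FN=114+123=237 → 362/879 = 0.4118
  rust: TP=565, FP=114+99=213, FN=195+197=392 → 1130/1735 = 0.6513
  mildew: TP=967, FP=123+197=320, FN=85+99=184 → 1934/2438 = 0.7933
Weighted-F1 score = Σ (supportᵢ/N)·F1 scoreᵢ with N=2526: (418/2526)·0.4118 + (957/2526)·0.6513 + (1151/2526)·0.7933 = 0.676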